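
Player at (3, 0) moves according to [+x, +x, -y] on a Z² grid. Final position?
(5, -1)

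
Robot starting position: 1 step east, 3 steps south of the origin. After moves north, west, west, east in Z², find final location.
(0, -2)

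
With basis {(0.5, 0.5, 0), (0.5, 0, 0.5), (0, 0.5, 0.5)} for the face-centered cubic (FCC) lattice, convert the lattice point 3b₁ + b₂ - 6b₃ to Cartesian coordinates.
(2, -1.5, -2.5)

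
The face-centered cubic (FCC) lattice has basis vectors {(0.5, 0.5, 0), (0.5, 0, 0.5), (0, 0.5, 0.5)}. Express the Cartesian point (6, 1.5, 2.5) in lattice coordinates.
5b₁ + 7b₂ - 2b₃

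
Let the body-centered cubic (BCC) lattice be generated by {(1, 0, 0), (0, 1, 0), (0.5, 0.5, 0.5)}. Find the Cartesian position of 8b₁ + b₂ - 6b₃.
(5, -2, -3)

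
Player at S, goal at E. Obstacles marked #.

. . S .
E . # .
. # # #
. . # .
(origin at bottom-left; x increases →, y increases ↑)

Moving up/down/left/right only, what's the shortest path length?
3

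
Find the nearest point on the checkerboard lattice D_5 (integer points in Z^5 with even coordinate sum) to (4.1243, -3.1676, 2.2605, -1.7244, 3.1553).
(4, -3, 2, -2, 3)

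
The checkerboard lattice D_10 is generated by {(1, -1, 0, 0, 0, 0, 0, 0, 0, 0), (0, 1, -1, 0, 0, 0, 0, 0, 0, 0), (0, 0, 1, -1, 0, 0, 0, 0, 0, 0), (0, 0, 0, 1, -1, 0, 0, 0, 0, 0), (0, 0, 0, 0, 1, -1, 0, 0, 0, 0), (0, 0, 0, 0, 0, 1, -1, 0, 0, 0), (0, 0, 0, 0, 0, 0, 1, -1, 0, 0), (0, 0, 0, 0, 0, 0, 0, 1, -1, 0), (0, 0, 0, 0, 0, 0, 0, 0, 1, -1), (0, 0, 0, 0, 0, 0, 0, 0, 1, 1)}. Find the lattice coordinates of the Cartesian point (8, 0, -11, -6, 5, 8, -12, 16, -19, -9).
8b₁ + 8b₂ - 3b₃ - 9b₄ - 4b₅ + 4b₆ - 8b₇ + 8b₈ - b₉ - 10b₁₀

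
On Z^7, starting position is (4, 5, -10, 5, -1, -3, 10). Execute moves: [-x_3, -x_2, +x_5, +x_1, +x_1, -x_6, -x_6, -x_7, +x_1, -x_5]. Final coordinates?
(7, 4, -11, 5, -1, -5, 9)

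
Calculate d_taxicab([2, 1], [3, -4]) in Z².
6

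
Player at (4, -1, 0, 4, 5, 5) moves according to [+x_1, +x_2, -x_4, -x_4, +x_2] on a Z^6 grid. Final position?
(5, 1, 0, 2, 5, 5)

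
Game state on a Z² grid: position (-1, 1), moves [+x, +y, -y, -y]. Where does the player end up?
(0, 0)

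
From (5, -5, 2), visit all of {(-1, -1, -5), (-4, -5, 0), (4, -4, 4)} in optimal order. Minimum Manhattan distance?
29
(one optimal route: (5, -5, 2) → (4, -4, 4) → (-4, -5, 0) → (-1, -1, -5))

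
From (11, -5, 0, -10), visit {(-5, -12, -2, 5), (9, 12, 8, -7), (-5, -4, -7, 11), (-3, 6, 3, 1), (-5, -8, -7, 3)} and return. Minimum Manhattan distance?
156
(one optimal route: (11, -5, 0, -10) → (-5, -12, -2, 5) → (-5, -8, -7, 3) → (-5, -4, -7, 11) → (-3, 6, 3, 1) → (9, 12, 8, -7) → (11, -5, 0, -10))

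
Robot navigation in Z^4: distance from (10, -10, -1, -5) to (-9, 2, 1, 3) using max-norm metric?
19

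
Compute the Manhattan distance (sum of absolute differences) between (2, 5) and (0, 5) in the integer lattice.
2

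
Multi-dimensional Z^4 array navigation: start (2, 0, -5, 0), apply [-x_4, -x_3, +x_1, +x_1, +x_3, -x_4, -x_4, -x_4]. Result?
(4, 0, -5, -4)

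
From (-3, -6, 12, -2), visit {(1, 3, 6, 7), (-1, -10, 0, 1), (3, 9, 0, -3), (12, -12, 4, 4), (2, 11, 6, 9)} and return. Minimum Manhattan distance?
140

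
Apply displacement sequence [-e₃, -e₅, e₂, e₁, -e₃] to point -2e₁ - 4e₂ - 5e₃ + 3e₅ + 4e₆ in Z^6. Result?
(-1, -3, -7, 0, 2, 4)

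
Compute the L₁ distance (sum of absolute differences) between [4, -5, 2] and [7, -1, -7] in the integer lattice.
16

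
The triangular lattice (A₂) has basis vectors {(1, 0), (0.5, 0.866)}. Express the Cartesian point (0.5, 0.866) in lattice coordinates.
b₂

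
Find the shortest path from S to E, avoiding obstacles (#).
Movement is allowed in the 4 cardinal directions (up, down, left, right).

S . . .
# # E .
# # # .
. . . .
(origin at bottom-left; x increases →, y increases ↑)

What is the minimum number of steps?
3
(one shortest path: (0, 3) → (1, 3) → (2, 3) → (2, 2))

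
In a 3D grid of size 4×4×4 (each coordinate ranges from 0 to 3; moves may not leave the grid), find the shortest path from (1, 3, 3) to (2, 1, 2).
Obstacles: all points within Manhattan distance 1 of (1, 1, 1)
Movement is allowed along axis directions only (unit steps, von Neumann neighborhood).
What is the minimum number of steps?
4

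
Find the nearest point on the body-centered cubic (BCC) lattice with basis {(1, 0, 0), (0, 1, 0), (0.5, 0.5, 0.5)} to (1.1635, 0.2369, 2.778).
(1, 0, 3)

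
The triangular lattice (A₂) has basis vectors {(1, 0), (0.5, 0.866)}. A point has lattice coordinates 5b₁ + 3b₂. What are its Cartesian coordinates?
(6.5, 2.598)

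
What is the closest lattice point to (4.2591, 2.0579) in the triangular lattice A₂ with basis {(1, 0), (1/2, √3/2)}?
(4, 1.732)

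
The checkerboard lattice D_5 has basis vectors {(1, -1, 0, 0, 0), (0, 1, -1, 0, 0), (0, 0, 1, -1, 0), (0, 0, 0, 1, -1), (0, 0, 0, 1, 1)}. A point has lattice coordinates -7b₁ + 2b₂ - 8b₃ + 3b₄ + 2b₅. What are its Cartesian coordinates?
(-7, 9, -10, 13, -1)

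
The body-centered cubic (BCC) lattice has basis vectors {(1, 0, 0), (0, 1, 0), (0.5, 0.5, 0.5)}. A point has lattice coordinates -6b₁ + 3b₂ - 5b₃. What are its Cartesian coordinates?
(-8.5, 0.5, -2.5)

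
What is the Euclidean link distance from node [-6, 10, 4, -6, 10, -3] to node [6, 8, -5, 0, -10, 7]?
27.6586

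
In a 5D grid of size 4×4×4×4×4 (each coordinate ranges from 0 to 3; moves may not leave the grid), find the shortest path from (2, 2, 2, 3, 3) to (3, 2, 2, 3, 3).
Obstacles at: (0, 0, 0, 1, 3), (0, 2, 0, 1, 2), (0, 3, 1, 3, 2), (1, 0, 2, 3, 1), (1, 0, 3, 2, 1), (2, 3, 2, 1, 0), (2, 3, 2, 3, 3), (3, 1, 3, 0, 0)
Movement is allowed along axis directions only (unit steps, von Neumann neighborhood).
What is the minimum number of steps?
1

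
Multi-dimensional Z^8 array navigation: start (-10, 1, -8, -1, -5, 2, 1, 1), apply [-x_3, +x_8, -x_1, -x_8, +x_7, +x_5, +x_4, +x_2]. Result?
(-11, 2, -9, 0, -4, 2, 2, 1)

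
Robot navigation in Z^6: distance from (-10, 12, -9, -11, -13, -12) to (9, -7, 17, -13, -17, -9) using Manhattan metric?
73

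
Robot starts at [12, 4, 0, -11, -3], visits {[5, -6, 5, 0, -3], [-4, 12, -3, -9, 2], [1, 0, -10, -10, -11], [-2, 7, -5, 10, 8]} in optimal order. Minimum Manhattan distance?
148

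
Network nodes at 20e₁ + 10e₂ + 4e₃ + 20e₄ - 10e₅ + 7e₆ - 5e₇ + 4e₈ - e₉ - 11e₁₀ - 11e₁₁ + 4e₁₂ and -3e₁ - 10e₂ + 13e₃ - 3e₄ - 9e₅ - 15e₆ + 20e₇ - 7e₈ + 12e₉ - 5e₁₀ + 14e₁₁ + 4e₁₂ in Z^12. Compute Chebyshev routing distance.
25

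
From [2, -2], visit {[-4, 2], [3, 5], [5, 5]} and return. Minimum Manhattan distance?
32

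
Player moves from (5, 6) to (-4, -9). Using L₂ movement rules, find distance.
17.4929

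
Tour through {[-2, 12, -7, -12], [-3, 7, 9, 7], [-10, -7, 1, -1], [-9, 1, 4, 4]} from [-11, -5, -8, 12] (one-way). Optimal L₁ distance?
103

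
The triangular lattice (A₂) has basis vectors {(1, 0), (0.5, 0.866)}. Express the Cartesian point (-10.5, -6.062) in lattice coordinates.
-7b₁ - 7b₂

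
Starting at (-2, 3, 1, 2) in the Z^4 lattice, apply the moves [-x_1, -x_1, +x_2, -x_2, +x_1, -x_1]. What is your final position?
(-4, 3, 1, 2)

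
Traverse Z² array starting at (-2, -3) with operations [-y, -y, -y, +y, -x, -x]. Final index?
(-4, -5)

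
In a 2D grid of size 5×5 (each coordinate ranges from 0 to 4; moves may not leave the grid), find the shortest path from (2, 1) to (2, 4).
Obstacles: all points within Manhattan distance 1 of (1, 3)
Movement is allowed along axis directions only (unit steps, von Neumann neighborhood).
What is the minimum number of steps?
5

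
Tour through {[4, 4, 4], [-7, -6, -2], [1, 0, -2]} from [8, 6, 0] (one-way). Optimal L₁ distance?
37
(one optimal route: (8, 6, 0) → (4, 4, 4) → (1, 0, -2) → (-7, -6, -2))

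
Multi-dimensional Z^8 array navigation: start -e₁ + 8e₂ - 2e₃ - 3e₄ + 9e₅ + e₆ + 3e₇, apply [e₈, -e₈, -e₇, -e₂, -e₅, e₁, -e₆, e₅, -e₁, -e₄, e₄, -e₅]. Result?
(-1, 7, -2, -3, 8, 0, 2, 0)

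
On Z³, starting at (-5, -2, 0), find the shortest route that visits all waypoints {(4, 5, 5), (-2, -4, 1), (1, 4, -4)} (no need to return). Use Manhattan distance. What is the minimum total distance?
35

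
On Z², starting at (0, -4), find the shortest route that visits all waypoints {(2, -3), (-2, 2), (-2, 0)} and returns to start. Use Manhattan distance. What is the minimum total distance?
20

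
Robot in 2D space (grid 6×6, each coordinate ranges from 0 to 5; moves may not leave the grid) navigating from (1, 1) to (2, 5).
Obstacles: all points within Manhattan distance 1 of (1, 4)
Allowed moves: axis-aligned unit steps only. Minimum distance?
7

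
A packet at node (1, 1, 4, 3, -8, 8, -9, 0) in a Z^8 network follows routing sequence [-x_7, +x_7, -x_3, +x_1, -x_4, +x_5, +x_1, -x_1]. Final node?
(2, 1, 3, 2, -7, 8, -9, 0)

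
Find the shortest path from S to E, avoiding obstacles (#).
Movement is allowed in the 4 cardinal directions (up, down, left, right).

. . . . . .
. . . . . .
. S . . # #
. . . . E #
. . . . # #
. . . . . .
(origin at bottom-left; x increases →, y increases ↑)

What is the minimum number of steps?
4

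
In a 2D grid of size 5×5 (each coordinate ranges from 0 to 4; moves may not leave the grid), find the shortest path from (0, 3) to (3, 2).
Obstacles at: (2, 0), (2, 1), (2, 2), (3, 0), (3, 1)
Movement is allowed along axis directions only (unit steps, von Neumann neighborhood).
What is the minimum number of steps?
4
(one shortest path: (0, 3) → (1, 3) → (2, 3) → (3, 3) → (3, 2))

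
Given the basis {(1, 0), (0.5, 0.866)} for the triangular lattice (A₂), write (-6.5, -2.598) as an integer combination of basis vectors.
-5b₁ - 3b₂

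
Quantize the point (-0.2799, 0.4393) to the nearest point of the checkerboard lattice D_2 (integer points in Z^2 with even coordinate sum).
(0, 0)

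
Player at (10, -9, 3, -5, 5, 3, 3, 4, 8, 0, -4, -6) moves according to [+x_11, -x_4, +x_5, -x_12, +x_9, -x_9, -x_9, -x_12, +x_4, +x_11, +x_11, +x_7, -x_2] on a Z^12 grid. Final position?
(10, -10, 3, -5, 6, 3, 4, 4, 7, 0, -1, -8)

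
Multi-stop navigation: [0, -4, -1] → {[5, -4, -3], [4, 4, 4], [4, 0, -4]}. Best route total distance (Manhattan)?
25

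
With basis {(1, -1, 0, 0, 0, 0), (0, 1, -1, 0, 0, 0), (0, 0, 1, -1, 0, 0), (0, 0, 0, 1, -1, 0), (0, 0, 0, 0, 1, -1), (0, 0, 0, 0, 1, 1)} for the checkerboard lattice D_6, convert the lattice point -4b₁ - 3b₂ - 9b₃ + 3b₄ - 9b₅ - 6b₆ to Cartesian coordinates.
(-4, 1, -6, 12, -18, 3)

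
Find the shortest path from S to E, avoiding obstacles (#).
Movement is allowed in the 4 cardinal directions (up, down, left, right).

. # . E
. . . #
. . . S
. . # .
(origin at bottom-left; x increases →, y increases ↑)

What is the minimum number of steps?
4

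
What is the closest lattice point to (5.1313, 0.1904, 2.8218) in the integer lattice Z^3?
(5, 0, 3)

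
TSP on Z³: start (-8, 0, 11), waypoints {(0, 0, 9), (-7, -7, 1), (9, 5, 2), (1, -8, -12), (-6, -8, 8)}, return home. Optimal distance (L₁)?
110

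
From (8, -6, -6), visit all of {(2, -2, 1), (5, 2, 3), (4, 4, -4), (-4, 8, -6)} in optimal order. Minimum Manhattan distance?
50
(one optimal route: (8, -6, -6) → (2, -2, 1) → (5, 2, 3) → (4, 4, -4) → (-4, 8, -6))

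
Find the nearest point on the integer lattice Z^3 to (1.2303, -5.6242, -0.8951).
(1, -6, -1)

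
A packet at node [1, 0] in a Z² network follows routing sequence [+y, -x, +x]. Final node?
(1, 1)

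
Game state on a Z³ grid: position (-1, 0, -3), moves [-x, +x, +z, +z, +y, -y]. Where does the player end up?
(-1, 0, -1)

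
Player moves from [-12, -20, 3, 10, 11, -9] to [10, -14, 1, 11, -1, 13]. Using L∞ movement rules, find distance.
22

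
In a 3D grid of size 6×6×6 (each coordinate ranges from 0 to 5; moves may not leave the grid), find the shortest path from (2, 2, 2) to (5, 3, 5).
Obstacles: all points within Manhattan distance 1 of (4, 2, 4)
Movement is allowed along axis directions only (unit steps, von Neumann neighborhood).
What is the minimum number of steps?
7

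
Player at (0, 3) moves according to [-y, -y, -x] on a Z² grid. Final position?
(-1, 1)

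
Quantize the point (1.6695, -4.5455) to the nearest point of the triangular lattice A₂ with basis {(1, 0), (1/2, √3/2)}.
(1.5, -4.33)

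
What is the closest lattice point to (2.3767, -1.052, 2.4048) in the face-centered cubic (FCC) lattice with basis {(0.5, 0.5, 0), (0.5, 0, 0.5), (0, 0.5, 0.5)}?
(2.5, -1, 2.5)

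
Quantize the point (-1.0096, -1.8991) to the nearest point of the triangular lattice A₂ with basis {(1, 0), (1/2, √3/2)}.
(-1, -1.732)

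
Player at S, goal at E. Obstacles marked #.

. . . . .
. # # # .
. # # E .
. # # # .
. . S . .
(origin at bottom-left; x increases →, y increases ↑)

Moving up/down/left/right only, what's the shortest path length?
5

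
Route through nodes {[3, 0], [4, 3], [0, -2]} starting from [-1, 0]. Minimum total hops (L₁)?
12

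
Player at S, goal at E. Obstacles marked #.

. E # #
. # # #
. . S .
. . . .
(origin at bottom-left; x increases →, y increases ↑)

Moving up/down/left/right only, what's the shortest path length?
5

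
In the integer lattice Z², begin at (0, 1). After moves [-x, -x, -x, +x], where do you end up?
(-2, 1)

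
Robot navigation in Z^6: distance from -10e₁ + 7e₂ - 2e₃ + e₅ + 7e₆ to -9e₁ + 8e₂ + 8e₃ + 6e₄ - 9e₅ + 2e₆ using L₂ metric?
16.2173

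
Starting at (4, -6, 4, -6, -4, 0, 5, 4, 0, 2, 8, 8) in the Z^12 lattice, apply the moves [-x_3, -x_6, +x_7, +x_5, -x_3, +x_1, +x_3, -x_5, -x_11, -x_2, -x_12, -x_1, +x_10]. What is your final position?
(4, -7, 3, -6, -4, -1, 6, 4, 0, 3, 7, 7)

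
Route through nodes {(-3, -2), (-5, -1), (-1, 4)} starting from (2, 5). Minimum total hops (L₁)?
15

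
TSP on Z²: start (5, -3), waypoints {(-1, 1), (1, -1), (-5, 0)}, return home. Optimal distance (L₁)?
28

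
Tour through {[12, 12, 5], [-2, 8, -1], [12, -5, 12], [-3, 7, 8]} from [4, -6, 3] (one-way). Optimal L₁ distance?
76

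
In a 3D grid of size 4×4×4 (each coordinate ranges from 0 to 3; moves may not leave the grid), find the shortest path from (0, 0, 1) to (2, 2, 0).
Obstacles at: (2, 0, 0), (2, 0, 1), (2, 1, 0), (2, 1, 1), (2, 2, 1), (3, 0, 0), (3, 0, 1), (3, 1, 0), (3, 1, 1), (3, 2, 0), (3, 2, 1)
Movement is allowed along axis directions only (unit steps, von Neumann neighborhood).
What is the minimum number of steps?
5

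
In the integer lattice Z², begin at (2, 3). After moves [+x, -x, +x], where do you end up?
(3, 3)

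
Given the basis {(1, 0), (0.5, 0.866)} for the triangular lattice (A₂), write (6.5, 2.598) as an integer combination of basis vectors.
5b₁ + 3b₂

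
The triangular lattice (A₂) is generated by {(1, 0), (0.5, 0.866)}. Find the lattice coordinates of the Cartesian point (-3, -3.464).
-b₁ - 4b₂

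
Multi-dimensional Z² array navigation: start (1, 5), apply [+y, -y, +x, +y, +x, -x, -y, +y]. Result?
(2, 6)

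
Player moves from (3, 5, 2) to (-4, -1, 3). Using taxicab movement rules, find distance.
14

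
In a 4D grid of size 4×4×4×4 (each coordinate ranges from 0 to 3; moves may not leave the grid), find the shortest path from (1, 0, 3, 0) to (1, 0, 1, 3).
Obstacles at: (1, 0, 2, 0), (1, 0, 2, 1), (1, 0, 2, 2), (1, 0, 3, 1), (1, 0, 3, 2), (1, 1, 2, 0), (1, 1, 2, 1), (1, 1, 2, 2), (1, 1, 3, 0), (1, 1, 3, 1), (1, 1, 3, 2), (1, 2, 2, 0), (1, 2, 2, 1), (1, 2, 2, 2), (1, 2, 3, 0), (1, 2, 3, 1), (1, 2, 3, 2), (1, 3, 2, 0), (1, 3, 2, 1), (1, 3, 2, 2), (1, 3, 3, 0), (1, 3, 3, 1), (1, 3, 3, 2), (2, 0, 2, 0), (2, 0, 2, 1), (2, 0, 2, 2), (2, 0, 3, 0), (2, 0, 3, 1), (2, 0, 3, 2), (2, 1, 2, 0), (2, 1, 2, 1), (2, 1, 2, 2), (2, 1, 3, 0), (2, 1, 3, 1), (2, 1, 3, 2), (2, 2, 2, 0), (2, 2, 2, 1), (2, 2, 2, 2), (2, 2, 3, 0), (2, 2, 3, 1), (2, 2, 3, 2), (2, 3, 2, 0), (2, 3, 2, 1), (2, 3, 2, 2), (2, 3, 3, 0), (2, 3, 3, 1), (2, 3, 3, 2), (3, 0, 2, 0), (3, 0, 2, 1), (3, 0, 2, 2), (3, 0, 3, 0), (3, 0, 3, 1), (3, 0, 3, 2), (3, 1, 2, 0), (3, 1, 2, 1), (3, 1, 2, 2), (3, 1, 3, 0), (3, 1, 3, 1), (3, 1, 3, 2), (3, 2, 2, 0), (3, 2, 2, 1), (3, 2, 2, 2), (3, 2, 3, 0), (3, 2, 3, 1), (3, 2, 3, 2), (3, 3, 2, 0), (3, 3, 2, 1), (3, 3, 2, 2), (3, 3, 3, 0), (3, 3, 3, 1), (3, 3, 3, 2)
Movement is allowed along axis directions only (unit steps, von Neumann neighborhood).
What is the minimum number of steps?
7
(one shortest path: (1, 0, 3, 0) → (0, 0, 3, 0) → (0, 0, 2, 0) → (0, 0, 1, 0) → (1, 0, 1, 0) → (1, 0, 1, 1) → (1, 0, 1, 2) → (1, 0, 1, 3))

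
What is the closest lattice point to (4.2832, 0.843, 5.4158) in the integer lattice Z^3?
(4, 1, 5)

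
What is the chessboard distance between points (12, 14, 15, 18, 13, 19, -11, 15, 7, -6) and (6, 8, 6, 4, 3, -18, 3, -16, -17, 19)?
37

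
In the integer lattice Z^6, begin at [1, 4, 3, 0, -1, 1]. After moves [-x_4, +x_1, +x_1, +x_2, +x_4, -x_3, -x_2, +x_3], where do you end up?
(3, 4, 3, 0, -1, 1)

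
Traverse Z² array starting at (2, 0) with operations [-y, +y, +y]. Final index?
(2, 1)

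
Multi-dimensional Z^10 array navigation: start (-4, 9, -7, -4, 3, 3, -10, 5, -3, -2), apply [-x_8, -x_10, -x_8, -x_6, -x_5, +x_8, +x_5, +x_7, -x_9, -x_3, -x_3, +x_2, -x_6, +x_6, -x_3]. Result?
(-4, 10, -10, -4, 3, 2, -9, 4, -4, -3)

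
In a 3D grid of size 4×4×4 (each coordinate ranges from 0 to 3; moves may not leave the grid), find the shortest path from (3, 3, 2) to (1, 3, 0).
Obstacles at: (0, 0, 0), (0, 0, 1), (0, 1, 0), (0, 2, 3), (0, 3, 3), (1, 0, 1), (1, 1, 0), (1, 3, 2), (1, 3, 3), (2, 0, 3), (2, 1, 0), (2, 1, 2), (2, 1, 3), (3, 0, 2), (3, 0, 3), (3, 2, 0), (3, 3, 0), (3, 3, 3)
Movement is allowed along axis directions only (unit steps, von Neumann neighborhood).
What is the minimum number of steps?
4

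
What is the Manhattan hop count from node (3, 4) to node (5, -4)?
10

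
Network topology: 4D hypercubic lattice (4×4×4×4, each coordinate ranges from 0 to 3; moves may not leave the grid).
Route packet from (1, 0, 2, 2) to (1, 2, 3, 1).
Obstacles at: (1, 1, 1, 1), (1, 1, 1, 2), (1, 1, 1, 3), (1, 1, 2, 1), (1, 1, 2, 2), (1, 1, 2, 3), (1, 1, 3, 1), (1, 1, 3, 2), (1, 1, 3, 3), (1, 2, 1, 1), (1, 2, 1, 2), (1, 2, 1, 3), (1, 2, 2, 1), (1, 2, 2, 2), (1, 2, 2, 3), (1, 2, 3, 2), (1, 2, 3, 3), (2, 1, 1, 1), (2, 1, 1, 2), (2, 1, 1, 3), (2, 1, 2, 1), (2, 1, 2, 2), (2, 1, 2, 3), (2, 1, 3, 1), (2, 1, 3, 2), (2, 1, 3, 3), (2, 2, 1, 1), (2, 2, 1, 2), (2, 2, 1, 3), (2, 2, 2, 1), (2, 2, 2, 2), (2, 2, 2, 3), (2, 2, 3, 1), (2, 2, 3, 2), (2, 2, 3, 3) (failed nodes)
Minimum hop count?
6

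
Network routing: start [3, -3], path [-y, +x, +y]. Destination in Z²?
(4, -3)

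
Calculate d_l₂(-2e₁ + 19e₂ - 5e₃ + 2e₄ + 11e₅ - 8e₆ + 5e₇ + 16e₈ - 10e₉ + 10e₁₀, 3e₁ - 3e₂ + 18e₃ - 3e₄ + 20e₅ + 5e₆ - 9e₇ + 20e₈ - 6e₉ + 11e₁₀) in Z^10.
39.2683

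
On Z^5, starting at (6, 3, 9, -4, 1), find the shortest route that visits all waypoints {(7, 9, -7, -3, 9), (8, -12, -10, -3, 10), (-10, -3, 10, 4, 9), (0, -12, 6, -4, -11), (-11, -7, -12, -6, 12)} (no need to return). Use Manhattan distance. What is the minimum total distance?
180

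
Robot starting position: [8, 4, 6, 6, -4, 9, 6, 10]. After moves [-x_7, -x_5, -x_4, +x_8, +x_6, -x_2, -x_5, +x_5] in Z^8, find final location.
(8, 3, 6, 5, -5, 10, 5, 11)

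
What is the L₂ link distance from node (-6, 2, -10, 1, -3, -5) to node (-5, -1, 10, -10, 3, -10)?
24.3311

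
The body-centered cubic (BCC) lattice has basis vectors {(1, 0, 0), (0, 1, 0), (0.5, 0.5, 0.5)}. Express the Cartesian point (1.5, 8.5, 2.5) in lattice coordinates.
-b₁ + 6b₂ + 5b₃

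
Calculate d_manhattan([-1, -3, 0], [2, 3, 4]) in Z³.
13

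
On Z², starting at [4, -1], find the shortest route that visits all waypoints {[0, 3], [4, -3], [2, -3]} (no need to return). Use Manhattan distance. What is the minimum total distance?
12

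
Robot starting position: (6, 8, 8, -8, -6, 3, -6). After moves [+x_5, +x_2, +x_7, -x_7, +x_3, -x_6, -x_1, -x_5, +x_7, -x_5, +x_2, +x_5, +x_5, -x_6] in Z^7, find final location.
(5, 10, 9, -8, -5, 1, -5)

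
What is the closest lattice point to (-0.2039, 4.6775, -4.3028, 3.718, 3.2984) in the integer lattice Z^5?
(0, 5, -4, 4, 3)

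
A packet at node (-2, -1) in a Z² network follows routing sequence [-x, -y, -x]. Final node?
(-4, -2)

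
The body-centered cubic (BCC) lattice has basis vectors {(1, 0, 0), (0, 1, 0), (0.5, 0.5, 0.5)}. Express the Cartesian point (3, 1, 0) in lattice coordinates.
3b₁ + b₂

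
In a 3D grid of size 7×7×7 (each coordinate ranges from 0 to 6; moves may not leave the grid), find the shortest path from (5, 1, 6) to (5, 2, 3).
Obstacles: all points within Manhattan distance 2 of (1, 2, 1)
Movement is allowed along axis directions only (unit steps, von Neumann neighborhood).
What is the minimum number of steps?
4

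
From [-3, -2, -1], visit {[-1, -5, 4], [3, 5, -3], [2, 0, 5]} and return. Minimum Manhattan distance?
48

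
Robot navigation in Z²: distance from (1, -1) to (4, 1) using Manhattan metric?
5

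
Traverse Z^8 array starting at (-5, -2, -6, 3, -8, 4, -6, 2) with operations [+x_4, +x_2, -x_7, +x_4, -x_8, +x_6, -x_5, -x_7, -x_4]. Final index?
(-5, -1, -6, 4, -9, 5, -8, 1)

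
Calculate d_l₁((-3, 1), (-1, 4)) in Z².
5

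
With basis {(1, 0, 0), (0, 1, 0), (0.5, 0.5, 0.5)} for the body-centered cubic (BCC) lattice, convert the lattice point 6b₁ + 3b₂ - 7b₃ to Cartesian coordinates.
(2.5, -0.5, -3.5)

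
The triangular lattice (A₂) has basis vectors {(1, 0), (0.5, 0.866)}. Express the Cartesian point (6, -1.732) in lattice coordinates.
7b₁ - 2b₂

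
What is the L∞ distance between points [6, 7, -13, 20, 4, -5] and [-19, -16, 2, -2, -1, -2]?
25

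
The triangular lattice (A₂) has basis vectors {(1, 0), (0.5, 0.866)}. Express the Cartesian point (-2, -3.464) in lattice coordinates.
-4b₂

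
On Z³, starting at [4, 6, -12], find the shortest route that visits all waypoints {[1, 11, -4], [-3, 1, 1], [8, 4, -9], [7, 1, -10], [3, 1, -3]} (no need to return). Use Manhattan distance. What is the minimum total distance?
54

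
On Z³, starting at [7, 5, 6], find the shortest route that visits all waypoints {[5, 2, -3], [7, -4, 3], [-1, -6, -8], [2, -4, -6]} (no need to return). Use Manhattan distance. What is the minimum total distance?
45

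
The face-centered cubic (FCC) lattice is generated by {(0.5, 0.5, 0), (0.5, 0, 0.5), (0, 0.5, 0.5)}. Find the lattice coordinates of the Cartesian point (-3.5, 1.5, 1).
-3b₁ - 4b₂ + 6b₃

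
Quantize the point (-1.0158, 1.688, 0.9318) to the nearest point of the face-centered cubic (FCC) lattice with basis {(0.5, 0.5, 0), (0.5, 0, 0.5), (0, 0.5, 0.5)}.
(-1, 2, 1)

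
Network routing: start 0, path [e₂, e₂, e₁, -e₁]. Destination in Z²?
(0, 2)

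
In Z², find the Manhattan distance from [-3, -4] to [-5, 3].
9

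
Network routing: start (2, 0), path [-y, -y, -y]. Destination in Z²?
(2, -3)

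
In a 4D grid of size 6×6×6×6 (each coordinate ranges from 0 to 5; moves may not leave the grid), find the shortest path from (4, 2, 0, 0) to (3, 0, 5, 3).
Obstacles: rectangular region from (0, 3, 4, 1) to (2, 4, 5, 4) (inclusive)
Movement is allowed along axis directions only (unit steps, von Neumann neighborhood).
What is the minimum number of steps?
11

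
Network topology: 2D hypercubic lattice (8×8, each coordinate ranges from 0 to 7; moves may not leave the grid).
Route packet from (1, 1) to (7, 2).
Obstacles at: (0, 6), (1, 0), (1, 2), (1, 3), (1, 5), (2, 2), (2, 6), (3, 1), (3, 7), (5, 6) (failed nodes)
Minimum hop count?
9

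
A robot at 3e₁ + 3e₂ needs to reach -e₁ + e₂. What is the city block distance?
6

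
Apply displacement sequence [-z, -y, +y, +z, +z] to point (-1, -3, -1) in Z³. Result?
(-1, -3, 0)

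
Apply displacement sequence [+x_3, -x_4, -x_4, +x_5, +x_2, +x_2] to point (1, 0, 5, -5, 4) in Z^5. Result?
(1, 2, 6, -7, 5)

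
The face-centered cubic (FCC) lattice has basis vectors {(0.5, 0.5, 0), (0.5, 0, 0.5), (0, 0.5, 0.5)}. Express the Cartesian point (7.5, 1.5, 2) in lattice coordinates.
7b₁ + 8b₂ - 4b₃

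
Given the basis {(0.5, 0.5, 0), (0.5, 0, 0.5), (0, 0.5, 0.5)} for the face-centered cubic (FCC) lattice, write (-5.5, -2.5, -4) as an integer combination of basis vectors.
-4b₁ - 7b₂ - b₃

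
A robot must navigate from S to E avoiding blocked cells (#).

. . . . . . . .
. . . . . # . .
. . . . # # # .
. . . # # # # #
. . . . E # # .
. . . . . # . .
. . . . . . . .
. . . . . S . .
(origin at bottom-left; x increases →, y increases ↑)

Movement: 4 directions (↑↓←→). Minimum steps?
4
(one shortest path: (5, 0) → (4, 0) → (4, 1) → (4, 2) → (4, 3))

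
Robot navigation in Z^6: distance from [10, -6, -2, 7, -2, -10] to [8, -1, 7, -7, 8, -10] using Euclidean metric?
20.1494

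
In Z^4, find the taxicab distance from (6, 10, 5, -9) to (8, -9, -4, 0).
39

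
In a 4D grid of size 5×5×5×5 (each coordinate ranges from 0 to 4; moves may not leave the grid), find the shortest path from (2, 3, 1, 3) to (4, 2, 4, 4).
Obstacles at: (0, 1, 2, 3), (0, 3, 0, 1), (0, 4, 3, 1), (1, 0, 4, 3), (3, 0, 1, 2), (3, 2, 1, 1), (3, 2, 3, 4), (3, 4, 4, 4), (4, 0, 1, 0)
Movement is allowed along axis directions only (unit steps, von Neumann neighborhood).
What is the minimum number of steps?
7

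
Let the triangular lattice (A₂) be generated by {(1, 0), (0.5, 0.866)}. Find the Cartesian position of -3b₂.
(-1.5, -2.598)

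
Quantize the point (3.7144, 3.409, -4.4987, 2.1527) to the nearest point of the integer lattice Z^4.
(4, 3, -4, 2)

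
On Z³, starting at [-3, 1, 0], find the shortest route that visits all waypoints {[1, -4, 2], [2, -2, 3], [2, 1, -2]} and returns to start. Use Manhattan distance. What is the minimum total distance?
30
(one optimal route: (-3, 1, 0) → (1, -4, 2) → (2, -2, 3) → (2, 1, -2) → (-3, 1, 0))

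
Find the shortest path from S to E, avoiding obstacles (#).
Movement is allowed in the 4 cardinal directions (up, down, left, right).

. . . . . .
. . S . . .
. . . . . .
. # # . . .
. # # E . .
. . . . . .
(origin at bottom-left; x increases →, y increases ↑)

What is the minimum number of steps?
4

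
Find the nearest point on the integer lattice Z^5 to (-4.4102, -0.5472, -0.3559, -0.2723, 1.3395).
(-4, -1, 0, 0, 1)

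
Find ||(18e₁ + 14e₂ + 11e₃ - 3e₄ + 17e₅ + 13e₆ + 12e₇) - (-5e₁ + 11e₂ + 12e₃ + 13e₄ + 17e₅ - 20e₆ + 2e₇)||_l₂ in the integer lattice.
44.5421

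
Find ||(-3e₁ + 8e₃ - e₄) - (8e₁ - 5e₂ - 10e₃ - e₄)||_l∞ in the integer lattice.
18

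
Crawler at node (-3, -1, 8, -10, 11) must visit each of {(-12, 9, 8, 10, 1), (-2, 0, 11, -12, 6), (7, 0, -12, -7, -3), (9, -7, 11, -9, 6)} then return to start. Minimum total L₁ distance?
194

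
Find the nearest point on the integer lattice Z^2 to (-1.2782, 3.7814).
(-1, 4)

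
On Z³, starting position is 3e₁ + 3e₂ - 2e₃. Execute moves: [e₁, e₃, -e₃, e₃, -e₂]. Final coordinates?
(4, 2, -1)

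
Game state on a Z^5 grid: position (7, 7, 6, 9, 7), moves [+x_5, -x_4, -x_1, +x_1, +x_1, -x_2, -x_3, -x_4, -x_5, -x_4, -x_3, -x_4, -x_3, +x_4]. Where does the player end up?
(8, 6, 3, 6, 7)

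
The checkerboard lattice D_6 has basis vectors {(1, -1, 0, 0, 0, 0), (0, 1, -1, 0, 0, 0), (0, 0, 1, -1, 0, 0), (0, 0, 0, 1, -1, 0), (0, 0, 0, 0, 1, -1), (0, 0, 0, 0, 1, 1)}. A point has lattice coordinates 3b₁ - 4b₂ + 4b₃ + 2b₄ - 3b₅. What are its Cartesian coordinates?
(3, -7, 8, -2, -5, 3)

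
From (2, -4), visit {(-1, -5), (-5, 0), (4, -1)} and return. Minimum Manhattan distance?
28
(one optimal route: (2, -4) → (-1, -5) → (-5, 0) → (4, -1) → (2, -4))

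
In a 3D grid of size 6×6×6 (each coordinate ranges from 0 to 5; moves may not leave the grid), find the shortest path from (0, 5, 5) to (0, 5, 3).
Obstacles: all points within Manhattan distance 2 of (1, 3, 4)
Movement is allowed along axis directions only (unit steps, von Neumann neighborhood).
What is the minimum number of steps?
2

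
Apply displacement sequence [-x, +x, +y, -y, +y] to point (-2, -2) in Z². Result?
(-2, -1)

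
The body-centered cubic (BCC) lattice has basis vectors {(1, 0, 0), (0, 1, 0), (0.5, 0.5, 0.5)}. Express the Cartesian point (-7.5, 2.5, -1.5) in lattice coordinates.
-6b₁ + 4b₂ - 3b₃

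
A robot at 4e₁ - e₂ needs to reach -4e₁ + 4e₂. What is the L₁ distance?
13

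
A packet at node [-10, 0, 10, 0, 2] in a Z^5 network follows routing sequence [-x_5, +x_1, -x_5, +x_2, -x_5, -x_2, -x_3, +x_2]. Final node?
(-9, 1, 9, 0, -1)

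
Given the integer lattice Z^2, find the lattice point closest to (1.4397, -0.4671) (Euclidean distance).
(1, 0)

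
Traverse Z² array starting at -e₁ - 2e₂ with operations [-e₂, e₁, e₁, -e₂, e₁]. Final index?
(2, -4)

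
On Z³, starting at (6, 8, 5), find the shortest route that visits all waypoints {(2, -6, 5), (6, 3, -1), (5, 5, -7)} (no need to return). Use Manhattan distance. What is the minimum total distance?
44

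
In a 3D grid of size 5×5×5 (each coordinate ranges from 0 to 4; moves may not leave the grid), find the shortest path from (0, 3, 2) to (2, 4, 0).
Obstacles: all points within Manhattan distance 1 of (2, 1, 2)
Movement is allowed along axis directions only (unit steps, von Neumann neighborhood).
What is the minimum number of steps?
5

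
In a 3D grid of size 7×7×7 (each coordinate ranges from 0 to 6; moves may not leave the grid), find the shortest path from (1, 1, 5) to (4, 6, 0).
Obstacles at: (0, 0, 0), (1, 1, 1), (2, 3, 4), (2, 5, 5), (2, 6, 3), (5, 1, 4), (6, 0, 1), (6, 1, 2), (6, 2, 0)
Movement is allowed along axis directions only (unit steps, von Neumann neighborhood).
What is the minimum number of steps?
13
(one shortest path: (1, 1, 5) → (2, 1, 5) → (3, 1, 5) → (4, 1, 5) → (4, 2, 5) → (4, 3, 5) → (4, 4, 5) → (4, 5, 5) → (4, 6, 5) → (4, 6, 4) → (4, 6, 3) → (4, 6, 2) → (4, 6, 1) → (4, 6, 0))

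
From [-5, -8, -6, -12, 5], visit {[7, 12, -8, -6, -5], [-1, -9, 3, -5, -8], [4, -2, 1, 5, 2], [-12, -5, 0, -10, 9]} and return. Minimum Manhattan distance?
186
(one optimal route: (-5, -8, -6, -12, 5) → (-1, -9, 3, -5, -8) → (7, 12, -8, -6, -5) → (4, -2, 1, 5, 2) → (-12, -5, 0, -10, 9) → (-5, -8, -6, -12, 5))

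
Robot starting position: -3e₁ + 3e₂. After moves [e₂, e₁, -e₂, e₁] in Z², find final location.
(-1, 3)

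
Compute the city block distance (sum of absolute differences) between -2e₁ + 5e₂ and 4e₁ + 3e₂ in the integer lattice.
8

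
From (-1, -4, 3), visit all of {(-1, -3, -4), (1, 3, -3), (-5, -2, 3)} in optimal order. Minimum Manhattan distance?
27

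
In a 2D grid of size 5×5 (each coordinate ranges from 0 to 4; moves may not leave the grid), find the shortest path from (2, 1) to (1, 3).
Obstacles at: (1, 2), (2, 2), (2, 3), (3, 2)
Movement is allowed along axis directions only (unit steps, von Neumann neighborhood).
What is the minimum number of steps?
5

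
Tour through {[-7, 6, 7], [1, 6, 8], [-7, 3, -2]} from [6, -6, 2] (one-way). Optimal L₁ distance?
44
(one optimal route: (6, -6, 2) → (1, 6, 8) → (-7, 6, 7) → (-7, 3, -2))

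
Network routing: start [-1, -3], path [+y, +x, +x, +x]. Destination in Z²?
(2, -2)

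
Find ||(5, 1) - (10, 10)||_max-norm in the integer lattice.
9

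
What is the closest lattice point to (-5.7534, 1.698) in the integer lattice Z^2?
(-6, 2)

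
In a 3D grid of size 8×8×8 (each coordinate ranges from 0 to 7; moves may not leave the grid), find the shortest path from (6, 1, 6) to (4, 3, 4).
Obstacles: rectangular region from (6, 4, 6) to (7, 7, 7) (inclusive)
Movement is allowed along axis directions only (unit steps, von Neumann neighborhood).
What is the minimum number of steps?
6
(one shortest path: (6, 1, 6) → (5, 1, 6) → (4, 1, 6) → (4, 2, 6) → (4, 3, 6) → (4, 3, 5) → (4, 3, 4))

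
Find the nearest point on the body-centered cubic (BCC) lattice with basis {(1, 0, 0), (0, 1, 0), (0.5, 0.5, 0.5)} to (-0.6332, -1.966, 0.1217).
(-1, -2, 0)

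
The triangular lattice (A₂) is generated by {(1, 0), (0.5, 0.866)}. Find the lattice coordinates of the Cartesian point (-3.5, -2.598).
-2b₁ - 3b₂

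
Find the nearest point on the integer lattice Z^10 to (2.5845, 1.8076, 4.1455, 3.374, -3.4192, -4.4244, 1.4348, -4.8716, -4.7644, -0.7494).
(3, 2, 4, 3, -3, -4, 1, -5, -5, -1)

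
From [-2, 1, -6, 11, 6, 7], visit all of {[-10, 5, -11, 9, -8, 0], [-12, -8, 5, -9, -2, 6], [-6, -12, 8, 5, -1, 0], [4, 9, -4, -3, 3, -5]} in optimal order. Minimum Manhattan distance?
183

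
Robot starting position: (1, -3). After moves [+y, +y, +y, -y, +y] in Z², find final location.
(1, 0)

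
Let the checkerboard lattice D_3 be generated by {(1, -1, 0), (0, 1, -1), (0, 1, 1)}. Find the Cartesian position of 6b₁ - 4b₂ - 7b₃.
(6, -17, -3)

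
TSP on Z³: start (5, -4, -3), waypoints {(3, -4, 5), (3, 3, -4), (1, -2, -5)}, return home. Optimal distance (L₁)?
42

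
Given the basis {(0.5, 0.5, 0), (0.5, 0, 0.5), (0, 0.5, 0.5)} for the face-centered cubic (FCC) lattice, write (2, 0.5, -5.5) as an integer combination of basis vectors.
8b₁ - 4b₂ - 7b₃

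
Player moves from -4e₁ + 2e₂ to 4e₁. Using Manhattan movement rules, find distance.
10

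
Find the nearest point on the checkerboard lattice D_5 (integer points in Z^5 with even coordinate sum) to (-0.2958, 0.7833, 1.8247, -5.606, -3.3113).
(0, 1, 2, -6, -3)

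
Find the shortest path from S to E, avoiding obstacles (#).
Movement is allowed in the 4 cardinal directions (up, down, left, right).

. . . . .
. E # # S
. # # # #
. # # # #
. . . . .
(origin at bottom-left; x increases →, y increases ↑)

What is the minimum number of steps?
5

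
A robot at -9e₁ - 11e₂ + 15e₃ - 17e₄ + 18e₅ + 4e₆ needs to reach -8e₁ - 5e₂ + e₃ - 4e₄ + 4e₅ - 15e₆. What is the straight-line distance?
30.9677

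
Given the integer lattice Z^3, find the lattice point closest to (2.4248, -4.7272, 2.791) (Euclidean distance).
(2, -5, 3)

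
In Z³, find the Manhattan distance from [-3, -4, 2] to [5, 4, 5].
19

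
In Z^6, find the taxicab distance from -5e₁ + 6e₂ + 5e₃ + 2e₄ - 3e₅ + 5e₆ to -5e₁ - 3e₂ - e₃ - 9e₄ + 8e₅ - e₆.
43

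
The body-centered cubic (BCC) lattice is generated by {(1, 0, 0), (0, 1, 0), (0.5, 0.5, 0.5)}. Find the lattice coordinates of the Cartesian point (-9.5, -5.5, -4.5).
-5b₁ - b₂ - 9b₃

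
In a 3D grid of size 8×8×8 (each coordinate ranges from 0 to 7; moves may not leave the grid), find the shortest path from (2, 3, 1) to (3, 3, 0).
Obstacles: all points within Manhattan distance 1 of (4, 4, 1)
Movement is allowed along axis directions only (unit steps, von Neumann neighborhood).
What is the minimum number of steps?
2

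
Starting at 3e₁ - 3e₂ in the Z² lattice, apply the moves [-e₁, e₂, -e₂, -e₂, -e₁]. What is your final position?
(1, -4)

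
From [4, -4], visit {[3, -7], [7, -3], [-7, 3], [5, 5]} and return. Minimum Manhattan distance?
52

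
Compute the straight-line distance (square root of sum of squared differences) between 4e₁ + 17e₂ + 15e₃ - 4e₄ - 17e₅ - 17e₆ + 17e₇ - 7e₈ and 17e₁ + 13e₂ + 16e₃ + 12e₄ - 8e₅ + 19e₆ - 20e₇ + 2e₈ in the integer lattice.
57.1752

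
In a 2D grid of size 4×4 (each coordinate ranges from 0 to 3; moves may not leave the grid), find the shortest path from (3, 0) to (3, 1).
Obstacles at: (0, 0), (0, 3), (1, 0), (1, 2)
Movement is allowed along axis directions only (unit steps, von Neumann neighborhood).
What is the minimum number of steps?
1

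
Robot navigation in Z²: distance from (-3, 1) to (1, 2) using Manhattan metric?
5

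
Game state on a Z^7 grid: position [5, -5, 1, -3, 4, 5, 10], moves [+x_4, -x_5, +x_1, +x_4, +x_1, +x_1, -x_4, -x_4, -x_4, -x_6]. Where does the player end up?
(8, -5, 1, -4, 3, 4, 10)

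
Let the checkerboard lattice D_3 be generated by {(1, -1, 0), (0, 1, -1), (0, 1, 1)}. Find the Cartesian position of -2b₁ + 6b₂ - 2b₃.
(-2, 6, -8)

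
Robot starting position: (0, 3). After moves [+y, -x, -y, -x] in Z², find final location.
(-2, 3)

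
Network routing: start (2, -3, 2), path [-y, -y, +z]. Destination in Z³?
(2, -5, 3)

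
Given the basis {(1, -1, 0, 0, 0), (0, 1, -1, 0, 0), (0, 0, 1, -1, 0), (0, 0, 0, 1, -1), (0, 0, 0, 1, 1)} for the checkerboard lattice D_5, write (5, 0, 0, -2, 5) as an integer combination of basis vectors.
5b₁ + 5b₂ + 5b₃ - b₄ + 4b₅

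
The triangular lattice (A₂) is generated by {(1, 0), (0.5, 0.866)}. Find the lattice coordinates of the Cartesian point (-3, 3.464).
-5b₁ + 4b₂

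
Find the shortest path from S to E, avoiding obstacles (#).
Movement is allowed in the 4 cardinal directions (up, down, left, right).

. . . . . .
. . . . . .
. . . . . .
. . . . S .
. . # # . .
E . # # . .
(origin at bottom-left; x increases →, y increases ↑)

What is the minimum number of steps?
6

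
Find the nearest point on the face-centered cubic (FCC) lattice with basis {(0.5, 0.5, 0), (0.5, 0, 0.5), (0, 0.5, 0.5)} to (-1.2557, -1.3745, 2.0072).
(-1.5, -1.5, 2)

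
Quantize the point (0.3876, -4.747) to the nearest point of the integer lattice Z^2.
(0, -5)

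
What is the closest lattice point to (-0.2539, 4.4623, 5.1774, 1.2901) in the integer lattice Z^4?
(0, 4, 5, 1)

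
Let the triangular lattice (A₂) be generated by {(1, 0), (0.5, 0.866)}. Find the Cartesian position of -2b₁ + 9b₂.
(2.5, 7.794)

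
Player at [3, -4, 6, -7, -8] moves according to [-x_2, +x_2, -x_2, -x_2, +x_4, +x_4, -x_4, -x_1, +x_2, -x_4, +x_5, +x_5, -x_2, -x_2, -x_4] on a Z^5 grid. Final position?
(2, -7, 6, -8, -6)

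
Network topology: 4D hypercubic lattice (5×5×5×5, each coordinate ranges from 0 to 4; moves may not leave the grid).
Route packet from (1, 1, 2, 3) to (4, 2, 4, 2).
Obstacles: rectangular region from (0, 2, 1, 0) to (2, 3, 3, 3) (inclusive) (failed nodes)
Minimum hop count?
7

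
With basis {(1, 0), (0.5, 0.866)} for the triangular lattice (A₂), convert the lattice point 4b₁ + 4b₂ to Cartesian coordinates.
(6, 3.464)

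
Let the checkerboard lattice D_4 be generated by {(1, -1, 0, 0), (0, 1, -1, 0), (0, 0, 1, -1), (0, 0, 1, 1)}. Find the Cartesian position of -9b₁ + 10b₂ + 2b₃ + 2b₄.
(-9, 19, -6, 0)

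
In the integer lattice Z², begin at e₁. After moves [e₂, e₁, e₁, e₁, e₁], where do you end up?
(5, 1)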